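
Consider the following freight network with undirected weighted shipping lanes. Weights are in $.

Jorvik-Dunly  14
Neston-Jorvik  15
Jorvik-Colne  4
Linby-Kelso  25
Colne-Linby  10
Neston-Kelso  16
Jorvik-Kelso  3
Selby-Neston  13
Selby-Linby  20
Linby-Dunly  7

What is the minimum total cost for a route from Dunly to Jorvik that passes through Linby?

Shortest Dunly→Linby: Dunly → Linby = 7
Best Linby to Jorvik: Linby → Colne → Jorvik costing 14
Total via Linby: 7 + 14 = $21.

$21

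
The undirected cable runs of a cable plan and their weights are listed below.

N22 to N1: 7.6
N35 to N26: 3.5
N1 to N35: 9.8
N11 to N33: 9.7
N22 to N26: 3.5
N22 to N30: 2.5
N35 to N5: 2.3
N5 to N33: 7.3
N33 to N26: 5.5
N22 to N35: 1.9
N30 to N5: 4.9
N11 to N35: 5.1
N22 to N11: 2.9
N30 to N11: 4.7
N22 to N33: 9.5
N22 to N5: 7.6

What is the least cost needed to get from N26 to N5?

5.8

Candidate routes:
N26 - N35 - N5: 3.5+2.3 = 5.8
N26 - N22 - N30 - N5: 3.5+2.5+4.9 = 10.9
N26 - N22 - N35 - N5: 3.5+1.9+2.3 = 7.7
Cheapest is N26 - N35 - N5 at 5.8.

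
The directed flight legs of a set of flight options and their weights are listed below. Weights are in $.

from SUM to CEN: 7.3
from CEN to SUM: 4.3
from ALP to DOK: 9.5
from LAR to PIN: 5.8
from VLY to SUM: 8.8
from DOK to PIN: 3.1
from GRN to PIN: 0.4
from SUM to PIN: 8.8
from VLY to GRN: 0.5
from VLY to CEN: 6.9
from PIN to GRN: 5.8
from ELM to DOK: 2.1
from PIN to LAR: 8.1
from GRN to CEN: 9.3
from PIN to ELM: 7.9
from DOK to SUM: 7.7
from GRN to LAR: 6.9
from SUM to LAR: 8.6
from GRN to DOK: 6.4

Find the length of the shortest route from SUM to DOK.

Enumerating some paths:
SUM → PIN → ELM → DOK: 8.8+7.9+2.1 = 18.8
SUM → PIN → GRN → DOK: 8.8+5.8+6.4 = 21
SUM → LAR → PIN → ELM → DOK: 8.6+5.8+7.9+2.1 = 24.4
Cheapest is SUM → PIN → ELM → DOK at $18.8.

$18.8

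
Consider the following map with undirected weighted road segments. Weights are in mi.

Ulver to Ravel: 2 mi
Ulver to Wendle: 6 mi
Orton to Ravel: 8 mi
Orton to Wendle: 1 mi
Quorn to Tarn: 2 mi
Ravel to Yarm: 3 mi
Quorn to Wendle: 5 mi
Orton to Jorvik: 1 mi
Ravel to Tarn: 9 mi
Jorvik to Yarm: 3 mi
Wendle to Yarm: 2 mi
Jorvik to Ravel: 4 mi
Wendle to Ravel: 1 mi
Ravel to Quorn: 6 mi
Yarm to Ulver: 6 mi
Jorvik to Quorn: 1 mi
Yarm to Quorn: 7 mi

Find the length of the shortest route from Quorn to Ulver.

6 mi

Enumerating some paths:
Quorn - Wendle - Ravel - Ulver: 5+1+2 = 8
Quorn - Jorvik - Orton - Wendle - Ravel - Ulver: 1+1+1+1+2 = 6
Quorn - Jorvik - Ravel - Ulver: 1+4+2 = 7
The minimum is 6 mi via Quorn - Jorvik - Orton - Wendle - Ravel - Ulver.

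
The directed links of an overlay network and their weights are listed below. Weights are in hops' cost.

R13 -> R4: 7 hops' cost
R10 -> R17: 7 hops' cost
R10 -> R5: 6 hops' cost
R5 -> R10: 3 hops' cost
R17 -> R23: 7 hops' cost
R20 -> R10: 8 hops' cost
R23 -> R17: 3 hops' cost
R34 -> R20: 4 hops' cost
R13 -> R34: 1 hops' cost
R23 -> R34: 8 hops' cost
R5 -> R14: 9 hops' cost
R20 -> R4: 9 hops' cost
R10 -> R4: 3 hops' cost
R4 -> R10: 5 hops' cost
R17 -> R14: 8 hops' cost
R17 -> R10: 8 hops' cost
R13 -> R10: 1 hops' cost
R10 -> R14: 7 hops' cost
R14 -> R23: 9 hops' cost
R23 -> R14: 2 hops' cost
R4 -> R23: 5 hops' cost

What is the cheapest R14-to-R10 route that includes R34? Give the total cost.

29 hops' cost

Best R14 to R34: R14–R23–R34 costing 17
Shortest R34→R10: R34–R20–R10 = 12
Total via R34: 17 + 12 = 29 hops' cost.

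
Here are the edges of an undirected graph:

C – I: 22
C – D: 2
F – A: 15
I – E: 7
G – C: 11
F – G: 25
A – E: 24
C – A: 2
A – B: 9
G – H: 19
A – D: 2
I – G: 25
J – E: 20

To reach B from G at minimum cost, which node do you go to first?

C

Compare a few routes:
G → C → D → A → B: 11+2+2+9 = 24
G → C → A → B: 11+2+9 = 22
G → F → A → B: 25+15+9 = 49
The minimum is 22 via G → C → A → B.
So from G the first move is to C.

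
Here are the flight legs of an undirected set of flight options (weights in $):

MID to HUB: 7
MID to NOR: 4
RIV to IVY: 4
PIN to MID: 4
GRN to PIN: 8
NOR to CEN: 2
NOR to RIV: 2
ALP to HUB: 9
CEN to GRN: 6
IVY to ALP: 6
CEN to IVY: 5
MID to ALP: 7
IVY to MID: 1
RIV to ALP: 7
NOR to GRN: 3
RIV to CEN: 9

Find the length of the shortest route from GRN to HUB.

Compare a few routes:
GRN → NOR → MID → HUB: 3+4+7 = 14
GRN → NOR → RIV → IVY → MID → HUB: 3+2+4+1+7 = 17
GRN → NOR → CEN → IVY → MID → HUB: 3+2+5+1+7 = 18
GRN → PIN → MID → HUB: 8+4+7 = 19
Cheapest is GRN → NOR → MID → HUB at $14.

$14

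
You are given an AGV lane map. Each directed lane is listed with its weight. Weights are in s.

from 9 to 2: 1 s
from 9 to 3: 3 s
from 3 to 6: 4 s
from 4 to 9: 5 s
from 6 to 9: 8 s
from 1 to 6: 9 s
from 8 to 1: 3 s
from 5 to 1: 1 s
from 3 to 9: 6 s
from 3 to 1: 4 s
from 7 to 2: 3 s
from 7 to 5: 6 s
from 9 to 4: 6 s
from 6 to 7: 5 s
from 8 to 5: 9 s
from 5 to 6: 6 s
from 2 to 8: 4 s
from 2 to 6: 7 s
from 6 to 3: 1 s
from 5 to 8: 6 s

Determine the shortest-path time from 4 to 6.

Enumerating some paths:
4 → 9 → 2 → 6: 5+1+7 = 13
4 → 9 → 3 → 6: 5+3+4 = 12
4 → 9 → 3 → 1 → 6: 5+3+4+9 = 21
Cheapest is 4 → 9 → 3 → 6 at 12 s.

12 s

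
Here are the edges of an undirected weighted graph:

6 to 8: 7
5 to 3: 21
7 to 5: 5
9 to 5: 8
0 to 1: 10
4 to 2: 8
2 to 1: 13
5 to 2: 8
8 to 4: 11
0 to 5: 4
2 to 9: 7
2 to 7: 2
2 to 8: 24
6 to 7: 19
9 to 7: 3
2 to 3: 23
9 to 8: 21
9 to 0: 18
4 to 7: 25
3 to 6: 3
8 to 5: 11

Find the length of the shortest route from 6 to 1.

Shortest distances from 6:
6: 0
3: 3  (via 6)
8: 7  (via 6)
4: 18  (via 8)
5: 18  (via 8)
7: 19  (via 6)
2: 21  (via 7)
0: 22  (via 5)
9: 22  (via 7)
1: 32  (via 0)
Shortest route: 6–8–5–0–1 = 32.

32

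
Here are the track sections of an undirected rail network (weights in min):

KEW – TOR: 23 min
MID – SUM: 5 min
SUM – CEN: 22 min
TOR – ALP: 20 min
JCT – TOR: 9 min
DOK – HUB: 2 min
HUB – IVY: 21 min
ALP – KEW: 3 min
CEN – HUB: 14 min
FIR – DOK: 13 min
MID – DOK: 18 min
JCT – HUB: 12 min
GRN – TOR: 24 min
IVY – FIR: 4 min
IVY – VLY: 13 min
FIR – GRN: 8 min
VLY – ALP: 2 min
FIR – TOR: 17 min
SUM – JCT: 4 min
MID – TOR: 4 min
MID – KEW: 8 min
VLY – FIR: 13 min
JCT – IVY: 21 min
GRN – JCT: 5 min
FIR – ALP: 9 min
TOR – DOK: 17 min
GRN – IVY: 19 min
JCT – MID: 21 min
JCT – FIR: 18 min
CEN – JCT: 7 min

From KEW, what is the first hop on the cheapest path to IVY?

ALP

Compare a few routes:
KEW - ALP - VLY - IVY: 3+2+13 = 18
KEW - ALP - FIR - IVY: 3+9+4 = 16
The minimum is 16 min via KEW - ALP - FIR - IVY.
So from KEW the first move is to ALP.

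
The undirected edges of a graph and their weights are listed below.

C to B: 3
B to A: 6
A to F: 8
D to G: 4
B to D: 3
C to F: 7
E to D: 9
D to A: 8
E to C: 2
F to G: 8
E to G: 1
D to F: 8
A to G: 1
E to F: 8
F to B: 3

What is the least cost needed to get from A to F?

8

Shortest distances from A:
A: 0
G: 1  (via A)
E: 2  (via G)
C: 4  (via E)
D: 5  (via G)
B: 6  (via A)
F: 8  (via A)
Shortest route: A → F = 8.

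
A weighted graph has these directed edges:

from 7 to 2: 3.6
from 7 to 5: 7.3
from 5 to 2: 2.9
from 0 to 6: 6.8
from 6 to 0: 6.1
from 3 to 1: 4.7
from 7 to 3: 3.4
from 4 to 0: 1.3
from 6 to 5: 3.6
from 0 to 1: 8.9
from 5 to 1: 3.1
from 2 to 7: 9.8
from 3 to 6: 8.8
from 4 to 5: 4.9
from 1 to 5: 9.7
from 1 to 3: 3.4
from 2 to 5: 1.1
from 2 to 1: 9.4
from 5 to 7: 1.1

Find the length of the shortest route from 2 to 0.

Shortest distances from 2:
2: 0
5: 1.1  (via 2)
7: 2.2  (via 5)
1: 4.2  (via 5)
3: 5.6  (via 7)
6: 14.4  (via 3)
0: 20.5  (via 6)
Shortest route: 2–5–7–3–6–0 = 20.5.

20.5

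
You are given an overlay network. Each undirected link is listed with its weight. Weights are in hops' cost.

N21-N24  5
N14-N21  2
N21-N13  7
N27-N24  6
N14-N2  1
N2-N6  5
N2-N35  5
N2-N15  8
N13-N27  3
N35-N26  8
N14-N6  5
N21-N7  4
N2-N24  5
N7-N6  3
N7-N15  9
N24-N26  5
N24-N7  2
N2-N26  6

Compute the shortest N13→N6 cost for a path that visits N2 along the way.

Shortest N13→N2: N13–N21–N14–N2 = 10
Shortest N2→N6: N2–N6 = 5
Total via N2: 10 + 5 = 15 hops' cost.

15 hops' cost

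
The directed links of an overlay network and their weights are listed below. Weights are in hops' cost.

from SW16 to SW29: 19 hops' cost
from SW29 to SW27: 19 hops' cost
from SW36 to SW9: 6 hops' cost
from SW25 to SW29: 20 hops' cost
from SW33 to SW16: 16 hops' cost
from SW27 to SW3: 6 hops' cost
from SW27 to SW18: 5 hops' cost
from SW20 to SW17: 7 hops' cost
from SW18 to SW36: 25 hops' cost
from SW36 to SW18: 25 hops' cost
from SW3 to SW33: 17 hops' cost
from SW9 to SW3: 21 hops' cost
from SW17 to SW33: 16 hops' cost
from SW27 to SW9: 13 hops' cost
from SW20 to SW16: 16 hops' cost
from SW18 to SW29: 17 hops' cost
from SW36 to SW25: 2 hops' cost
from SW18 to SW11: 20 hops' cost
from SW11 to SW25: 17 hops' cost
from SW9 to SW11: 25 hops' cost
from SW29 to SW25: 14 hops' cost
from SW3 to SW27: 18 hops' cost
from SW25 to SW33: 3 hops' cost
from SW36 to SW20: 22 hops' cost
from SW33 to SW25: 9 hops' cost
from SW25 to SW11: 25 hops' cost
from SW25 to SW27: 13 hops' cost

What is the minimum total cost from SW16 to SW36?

Compare a few routes:
SW16 - SW29 - SW25 - SW27 - SW18 - SW36: 19+14+13+5+25 = 76
SW16 - SW29 - SW27 - SW18 - SW36: 19+19+5+25 = 68
Cheapest is SW16 - SW29 - SW27 - SW18 - SW36 at 68 hops' cost.

68 hops' cost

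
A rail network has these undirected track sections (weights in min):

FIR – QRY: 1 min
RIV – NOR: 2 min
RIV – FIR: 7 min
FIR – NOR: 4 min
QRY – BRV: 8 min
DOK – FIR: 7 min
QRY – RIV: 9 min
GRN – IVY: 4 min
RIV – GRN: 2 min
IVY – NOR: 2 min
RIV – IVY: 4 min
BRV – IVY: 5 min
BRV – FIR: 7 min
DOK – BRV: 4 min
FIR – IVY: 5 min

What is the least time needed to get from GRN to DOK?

13 min

Candidate routes:
GRN - RIV - NOR - IVY - BRV - DOK: 2+2+2+5+4 = 15
GRN - IVY - BRV - DOK: 4+5+4 = 13
GRN - RIV - IVY - BRV - DOK: 2+4+5+4 = 15
The minimum is 13 min via GRN - IVY - BRV - DOK.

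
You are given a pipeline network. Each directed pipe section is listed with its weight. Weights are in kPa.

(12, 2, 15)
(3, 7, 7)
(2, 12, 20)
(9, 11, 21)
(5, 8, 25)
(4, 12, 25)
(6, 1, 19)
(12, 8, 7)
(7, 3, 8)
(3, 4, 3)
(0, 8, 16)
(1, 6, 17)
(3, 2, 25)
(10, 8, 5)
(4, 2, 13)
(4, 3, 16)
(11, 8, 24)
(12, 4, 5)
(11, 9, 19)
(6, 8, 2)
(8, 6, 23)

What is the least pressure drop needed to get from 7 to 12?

Candidate routes:
7 → 3 → 4 → 2 → 12: 8+3+13+20 = 44
7 → 3 → 2 → 12: 8+25+20 = 53
7 → 3 → 4 → 12: 8+3+25 = 36
The minimum is 36 kPa via 7 → 3 → 4 → 12.

36 kPa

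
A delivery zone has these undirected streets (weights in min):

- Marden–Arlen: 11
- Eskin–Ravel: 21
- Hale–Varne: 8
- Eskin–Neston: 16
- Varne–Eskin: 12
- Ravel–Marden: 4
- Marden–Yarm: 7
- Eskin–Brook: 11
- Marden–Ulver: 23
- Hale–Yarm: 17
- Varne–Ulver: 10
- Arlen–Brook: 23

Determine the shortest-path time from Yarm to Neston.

Compare a few routes:
Yarm–Marden–Ravel–Eskin–Neston: 7+4+21+16 = 48
Yarm–Hale–Varne–Eskin–Neston: 17+8+12+16 = 53
The minimum is 48 min via Yarm–Marden–Ravel–Eskin–Neston.

48 min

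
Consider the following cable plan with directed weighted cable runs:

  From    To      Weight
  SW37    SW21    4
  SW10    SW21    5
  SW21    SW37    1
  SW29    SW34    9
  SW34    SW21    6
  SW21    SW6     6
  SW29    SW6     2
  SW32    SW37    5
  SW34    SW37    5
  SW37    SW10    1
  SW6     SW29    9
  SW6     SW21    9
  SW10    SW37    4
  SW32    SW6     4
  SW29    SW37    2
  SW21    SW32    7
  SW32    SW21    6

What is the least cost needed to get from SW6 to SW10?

Compare a few routes:
SW6 → SW21 → SW37 → SW10: 9+1+1 = 11
SW6 → SW29 → SW37 → SW10: 9+2+1 = 12
Cheapest is SW6 → SW21 → SW37 → SW10 at 11.

11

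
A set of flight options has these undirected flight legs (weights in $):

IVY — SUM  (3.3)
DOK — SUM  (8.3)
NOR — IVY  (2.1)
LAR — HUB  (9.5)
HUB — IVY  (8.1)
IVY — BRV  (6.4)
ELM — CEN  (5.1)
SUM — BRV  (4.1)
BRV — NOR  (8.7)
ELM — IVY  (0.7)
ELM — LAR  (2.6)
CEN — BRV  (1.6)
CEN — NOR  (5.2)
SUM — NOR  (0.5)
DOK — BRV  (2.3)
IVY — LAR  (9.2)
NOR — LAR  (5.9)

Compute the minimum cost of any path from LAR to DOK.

Candidate routes:
LAR–ELM–IVY–NOR–SUM–BRV–DOK: 2.6+0.7+2.1+0.5+4.1+2.3 = 12.3
LAR–ELM–IVY–BRV–DOK: 2.6+0.7+6.4+2.3 = 12
LAR–NOR–SUM–BRV–DOK: 5.9+0.5+4.1+2.3 = 12.8
LAR–ELM–CEN–BRV–DOK: 2.6+5.1+1.6+2.3 = 11.6
Cheapest is LAR–ELM–CEN–BRV–DOK at $11.6.

$11.6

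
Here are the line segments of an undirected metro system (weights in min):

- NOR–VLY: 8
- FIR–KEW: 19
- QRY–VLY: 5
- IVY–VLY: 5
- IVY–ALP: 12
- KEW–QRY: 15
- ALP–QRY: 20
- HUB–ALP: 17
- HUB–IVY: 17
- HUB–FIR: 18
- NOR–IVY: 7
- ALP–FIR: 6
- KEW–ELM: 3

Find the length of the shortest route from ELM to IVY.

Shortest distances from ELM:
ELM: 0
KEW: 3  (via ELM)
QRY: 18  (via KEW)
FIR: 22  (via KEW)
VLY: 23  (via QRY)
IVY: 28  (via VLY)
Shortest route: ELM → KEW → QRY → VLY → IVY = 28 min.

28 min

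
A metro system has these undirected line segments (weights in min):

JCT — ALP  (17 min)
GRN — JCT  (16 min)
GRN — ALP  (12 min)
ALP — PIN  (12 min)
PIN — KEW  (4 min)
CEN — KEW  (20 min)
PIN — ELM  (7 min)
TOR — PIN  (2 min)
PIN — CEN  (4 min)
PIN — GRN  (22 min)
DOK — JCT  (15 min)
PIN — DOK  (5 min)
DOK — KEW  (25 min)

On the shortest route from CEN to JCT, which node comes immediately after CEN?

PIN

Compare a few routes:
CEN → PIN → GRN → JCT: 4+22+16 = 42
CEN → PIN → DOK → JCT: 4+5+15 = 24
CEN → PIN → ALP → JCT: 4+12+17 = 33
The minimum is 24 min via CEN → PIN → DOK → JCT.
So from CEN the first move is to PIN.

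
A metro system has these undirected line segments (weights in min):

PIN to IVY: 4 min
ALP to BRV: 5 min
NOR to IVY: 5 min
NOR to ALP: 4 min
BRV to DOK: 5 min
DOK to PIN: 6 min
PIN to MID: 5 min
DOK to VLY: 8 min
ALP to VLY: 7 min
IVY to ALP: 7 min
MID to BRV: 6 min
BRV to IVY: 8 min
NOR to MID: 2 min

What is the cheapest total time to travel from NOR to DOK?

Running Dijkstra from NOR:
NOR: 0
MID: 2  (via NOR)
ALP: 4  (via NOR)
IVY: 5  (via NOR)
PIN: 7  (via MID)
BRV: 8  (via MID)
VLY: 11  (via ALP)
DOK: 13  (via PIN)
Shortest route: NOR–MID–PIN–DOK = 13 min.

13 min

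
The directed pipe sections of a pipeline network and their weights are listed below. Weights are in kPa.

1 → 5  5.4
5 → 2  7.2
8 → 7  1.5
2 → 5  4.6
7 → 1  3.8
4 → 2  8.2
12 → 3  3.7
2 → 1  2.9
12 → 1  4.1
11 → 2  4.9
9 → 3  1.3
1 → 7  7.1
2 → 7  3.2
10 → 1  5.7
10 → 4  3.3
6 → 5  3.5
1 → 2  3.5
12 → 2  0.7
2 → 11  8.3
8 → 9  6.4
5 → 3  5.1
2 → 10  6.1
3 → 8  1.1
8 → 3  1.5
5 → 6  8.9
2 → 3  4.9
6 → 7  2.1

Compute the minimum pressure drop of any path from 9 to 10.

Shortest distances from 9:
9: 0
3: 1.3  (via 9)
8: 2.4  (via 3)
7: 3.9  (via 8)
1: 7.7  (via 7)
2: 11.2  (via 1)
5: 13.1  (via 1)
10: 17.3  (via 2)
Shortest route: 9 → 3 → 8 → 7 → 1 → 2 → 10 = 17.3 kPa.

17.3 kPa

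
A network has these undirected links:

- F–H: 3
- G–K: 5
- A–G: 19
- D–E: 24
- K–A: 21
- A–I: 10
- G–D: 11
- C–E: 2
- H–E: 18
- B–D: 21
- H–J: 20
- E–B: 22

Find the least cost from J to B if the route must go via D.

Shortest J→D: J–H–E–D = 62
Shortest D→B: D–B = 21
Total via D: 62 + 21 = 83.

83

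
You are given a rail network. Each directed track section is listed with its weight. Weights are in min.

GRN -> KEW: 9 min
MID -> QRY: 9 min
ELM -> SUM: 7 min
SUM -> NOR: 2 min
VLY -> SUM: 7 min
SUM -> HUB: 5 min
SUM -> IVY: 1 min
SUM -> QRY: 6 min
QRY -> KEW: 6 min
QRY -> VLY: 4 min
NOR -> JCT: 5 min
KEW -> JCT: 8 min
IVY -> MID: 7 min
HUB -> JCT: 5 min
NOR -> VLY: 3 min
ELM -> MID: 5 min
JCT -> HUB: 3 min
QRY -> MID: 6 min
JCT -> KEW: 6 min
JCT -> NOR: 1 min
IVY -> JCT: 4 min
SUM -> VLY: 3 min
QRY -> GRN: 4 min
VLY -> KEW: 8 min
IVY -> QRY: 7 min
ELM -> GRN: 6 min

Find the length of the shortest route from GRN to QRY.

34 min

Shortest distances from GRN:
GRN: 0
KEW: 9  (via GRN)
JCT: 17  (via KEW)
NOR: 18  (via JCT)
HUB: 20  (via JCT)
VLY: 21  (via NOR)
SUM: 28  (via VLY)
IVY: 29  (via SUM)
QRY: 34  (via SUM)
Shortest route: GRN–KEW–JCT–NOR–VLY–SUM–QRY = 34 min.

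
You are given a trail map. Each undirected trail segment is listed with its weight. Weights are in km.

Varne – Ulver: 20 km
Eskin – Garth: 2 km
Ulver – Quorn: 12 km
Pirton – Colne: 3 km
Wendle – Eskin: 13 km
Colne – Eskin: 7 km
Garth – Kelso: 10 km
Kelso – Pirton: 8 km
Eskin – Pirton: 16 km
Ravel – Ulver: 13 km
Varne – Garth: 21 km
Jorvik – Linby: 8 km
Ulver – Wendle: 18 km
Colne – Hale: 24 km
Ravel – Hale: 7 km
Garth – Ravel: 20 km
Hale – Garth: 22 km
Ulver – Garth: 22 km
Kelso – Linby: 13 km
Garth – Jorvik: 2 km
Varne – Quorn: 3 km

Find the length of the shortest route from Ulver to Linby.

32 km

Shortest distances from Ulver:
Ulver: 0
Quorn: 12  (via Ulver)
Ravel: 13  (via Ulver)
Varne: 15  (via Quorn)
Wendle: 18  (via Ulver)
Hale: 20  (via Ravel)
Garth: 22  (via Ulver)
Jorvik: 24  (via Garth)
Eskin: 24  (via Garth)
Colne: 31  (via Eskin)
Kelso: 32  (via Garth)
Linby: 32  (via Jorvik)
Shortest route: Ulver → Garth → Jorvik → Linby = 32 km.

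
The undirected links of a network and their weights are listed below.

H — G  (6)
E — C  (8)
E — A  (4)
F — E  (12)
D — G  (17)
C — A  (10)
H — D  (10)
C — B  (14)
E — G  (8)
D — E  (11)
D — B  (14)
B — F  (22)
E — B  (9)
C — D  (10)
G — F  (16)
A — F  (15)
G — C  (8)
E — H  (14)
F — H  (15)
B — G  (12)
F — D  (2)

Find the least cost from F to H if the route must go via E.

26

Best F to E: F → E costing 12
Shortest E→H: E → H = 14
Total via E: 12 + 14 = 26.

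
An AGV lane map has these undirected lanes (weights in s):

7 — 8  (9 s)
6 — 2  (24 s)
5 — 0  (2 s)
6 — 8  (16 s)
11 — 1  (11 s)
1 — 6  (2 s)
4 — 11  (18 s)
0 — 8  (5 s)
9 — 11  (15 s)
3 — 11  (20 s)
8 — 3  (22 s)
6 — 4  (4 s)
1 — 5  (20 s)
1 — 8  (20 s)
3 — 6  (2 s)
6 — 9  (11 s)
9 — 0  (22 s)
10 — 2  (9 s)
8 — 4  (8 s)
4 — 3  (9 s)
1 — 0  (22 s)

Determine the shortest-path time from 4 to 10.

Running Dijkstra from 4:
4: 0
6: 4  (via 4)
1: 6  (via 6)
3: 6  (via 6)
8: 8  (via 4)
0: 13  (via 8)
5: 15  (via 0)
9: 15  (via 6)
7: 17  (via 8)
11: 17  (via 1)
2: 28  (via 6)
10: 37  (via 2)
Shortest route: 4 → 6 → 2 → 10 = 37 s.

37 s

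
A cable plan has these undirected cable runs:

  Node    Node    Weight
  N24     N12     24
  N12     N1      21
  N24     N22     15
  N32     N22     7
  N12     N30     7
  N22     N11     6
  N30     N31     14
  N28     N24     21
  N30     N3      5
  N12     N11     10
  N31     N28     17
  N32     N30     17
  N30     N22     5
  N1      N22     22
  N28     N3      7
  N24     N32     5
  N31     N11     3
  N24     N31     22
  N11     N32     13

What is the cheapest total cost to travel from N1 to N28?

39

Settle nodes by increasing distance from N1:
N1: 0
N12: 21  (via N1)
N22: 22  (via N1)
N30: 27  (via N22)
N11: 28  (via N22)
N32: 29  (via N22)
N31: 31  (via N11)
N3: 32  (via N30)
N24: 34  (via N32)
N28: 39  (via N3)
Shortest route: N1–N22–N30–N3–N28 = 39.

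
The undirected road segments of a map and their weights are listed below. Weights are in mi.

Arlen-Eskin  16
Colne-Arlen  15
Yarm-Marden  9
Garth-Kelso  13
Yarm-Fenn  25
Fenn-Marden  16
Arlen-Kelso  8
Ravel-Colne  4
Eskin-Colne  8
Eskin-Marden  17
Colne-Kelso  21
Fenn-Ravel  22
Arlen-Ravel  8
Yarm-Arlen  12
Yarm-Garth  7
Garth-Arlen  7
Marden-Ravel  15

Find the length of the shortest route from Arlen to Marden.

21 mi

Enumerating some paths:
Arlen–Garth–Yarm–Marden: 7+7+9 = 23
Arlen–Yarm–Marden: 12+9 = 21
Arlen–Eskin–Marden: 16+17 = 33
Arlen–Ravel–Marden: 8+15 = 23
The minimum is 21 mi via Arlen–Yarm–Marden.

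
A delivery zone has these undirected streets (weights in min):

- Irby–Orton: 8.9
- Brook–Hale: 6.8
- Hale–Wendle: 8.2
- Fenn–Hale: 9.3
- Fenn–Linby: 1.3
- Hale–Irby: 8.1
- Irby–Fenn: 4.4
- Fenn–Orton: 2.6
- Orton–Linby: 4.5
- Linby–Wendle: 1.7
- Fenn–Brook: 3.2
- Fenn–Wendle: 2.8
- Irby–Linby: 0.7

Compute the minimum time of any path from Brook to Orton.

Settle nodes by increasing distance from Brook:
Brook: 0
Fenn: 3.2  (via Brook)
Linby: 4.5  (via Fenn)
Irby: 5.2  (via Linby)
Orton: 5.8  (via Fenn)
Shortest route: Brook–Fenn–Orton = 5.8 min.

5.8 min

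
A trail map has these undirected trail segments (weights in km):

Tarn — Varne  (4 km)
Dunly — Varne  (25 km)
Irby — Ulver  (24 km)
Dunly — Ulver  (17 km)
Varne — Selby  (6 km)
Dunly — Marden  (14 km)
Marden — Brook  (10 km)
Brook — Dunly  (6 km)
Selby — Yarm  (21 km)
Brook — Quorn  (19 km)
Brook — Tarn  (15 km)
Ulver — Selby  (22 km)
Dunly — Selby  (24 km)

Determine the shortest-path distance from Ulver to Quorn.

42 km

Compare a few routes:
Ulver → Dunly → Brook → Quorn: 17+6+19 = 42
Ulver → Dunly → Marden → Brook → Quorn: 17+14+10+19 = 60
Ulver → Selby → Varne → Tarn → Brook → Quorn: 22+6+4+15+19 = 66
The minimum is 42 km via Ulver → Dunly → Brook → Quorn.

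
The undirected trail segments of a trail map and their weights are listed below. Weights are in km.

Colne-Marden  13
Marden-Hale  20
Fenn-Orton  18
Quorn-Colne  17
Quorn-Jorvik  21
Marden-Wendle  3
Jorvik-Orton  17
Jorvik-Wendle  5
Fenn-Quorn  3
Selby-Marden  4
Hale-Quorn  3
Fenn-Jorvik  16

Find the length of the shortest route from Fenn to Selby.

Enumerating some paths:
Fenn → Quorn → Hale → Marden → Selby: 3+3+20+4 = 30
Fenn → Jorvik → Wendle → Marden → Selby: 16+5+3+4 = 28
Fenn → Quorn → Colne → Marden → Selby: 3+17+13+4 = 37
Fenn → Quorn → Jorvik → Wendle → Marden → Selby: 3+21+5+3+4 = 36
The minimum is 28 km via Fenn → Jorvik → Wendle → Marden → Selby.

28 km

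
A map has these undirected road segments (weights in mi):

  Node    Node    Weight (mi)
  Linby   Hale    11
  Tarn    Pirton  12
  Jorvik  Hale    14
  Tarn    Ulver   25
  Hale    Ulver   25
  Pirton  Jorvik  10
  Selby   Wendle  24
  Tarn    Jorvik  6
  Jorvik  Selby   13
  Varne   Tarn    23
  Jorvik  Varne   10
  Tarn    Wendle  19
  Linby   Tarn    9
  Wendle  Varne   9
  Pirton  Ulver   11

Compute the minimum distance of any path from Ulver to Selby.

34 mi

Compare a few routes:
Ulver–Pirton–Tarn–Jorvik–Selby: 11+12+6+13 = 42
Ulver–Tarn–Jorvik–Selby: 25+6+13 = 44
Ulver–Pirton–Jorvik–Selby: 11+10+13 = 34
The minimum is 34 mi via Ulver–Pirton–Jorvik–Selby.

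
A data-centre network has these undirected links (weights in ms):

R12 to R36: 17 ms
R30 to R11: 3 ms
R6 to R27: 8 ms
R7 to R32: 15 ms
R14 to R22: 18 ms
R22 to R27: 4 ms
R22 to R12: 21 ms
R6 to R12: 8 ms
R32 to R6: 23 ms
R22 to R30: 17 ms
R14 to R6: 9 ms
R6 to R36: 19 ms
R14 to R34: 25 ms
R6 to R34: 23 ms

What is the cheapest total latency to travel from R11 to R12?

Candidate routes:
R11–R30–R22–R27–R6–R12: 3+17+4+8+8 = 40
R11–R30–R22–R14–R6–R12: 3+17+18+9+8 = 55
R11–R30–R22–R12: 3+17+21 = 41
Cheapest is R11–R30–R22–R27–R6–R12 at 40 ms.

40 ms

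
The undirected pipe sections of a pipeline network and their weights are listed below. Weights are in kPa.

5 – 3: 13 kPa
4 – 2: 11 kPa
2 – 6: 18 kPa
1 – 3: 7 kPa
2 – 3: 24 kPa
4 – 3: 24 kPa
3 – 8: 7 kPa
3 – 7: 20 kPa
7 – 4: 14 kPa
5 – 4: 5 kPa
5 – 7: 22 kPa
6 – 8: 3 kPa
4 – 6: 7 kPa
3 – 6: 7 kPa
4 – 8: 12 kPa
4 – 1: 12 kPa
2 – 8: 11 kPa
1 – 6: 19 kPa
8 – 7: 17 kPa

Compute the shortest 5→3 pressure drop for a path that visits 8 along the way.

Best 5 to 8: 5–4–6–8 costing 15
Best 8 to 3: 8–3 costing 7
Total via 8: 15 + 7 = 22 kPa.

22 kPa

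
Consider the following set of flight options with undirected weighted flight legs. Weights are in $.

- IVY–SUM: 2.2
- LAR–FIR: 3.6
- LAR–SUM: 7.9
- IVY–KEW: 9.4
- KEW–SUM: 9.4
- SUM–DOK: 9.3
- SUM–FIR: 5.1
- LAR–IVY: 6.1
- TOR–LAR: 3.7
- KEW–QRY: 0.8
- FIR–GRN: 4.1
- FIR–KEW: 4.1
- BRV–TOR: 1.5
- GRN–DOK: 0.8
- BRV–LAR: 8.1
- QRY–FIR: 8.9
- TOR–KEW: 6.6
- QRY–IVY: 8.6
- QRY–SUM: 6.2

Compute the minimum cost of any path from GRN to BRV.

Candidate routes:
GRN → FIR → LAR → TOR → BRV: 4.1+3.6+3.7+1.5 = 12.9
GRN → FIR → LAR → BRV: 4.1+3.6+8.1 = 15.8
Cheapest is GRN → FIR → LAR → TOR → BRV at $12.9.

$12.9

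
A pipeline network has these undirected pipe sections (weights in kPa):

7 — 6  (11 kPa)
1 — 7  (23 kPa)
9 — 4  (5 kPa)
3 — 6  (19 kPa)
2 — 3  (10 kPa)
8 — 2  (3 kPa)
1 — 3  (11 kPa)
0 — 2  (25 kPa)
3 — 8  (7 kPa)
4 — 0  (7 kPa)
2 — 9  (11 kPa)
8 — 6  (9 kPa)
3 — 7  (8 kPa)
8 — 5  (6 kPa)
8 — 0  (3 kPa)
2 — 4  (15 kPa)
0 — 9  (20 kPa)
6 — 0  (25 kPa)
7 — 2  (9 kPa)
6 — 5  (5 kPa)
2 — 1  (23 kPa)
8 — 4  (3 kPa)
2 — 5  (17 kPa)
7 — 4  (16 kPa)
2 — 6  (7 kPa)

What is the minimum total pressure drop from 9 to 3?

Shortest distances from 9:
9: 0
4: 5  (via 9)
8: 8  (via 4)
0: 11  (via 8)
2: 11  (via 9)
5: 14  (via 8)
3: 15  (via 8)
Shortest route: 9–4–8–3 = 15 kPa.

15 kPa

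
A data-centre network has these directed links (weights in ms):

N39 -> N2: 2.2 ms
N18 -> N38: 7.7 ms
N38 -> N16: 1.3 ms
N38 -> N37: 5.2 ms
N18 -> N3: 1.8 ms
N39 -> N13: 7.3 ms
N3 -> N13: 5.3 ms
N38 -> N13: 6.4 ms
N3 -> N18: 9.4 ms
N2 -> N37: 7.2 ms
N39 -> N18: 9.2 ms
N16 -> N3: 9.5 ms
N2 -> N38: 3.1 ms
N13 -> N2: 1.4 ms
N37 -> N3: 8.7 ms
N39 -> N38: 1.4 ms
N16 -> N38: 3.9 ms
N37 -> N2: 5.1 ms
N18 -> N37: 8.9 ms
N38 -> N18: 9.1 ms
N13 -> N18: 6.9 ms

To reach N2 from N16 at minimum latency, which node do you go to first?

N38

Compare a few routes:
N16–N38–N37–N2: 3.9+5.2+5.1 = 14.2
N16–N38–N13–N2: 3.9+6.4+1.4 = 11.7
N16–N38–N18–N3–N13–N2: 3.9+9.1+1.8+5.3+1.4 = 21.5
N16–N3–N13–N2: 9.5+5.3+1.4 = 16.2
Cheapest is N16–N38–N13–N2 at 11.7 ms.
So from N16 the first move is to N38.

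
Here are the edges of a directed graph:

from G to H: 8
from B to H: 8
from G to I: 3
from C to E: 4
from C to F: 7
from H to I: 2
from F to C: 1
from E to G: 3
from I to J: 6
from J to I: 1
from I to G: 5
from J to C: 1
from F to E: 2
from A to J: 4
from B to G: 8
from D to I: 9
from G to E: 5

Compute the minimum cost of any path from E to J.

Shortest distances from E:
E: 0
G: 3  (via E)
I: 6  (via G)
H: 11  (via G)
J: 12  (via I)
Shortest route: E–G–I–J = 12.

12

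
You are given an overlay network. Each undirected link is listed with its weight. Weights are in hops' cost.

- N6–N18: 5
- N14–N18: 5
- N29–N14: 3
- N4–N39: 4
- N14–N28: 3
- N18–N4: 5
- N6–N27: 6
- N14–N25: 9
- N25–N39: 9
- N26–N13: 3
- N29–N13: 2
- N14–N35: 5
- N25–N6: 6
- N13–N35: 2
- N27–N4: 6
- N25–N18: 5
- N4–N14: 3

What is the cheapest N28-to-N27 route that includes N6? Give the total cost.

Best N28 to N6: N28–N14–N18–N6 costing 13
Shortest N6→N27: N6–N27 = 6
Total via N6: 13 + 6 = 19 hops' cost.

19 hops' cost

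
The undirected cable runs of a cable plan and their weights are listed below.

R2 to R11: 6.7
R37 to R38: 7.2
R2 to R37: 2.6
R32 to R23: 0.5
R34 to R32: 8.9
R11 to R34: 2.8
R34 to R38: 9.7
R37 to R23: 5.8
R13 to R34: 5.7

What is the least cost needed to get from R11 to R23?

Candidate routes:
R11–R2–R37–R23: 6.7+2.6+5.8 = 15.1
R11–R34–R32–R23: 2.8+8.9+0.5 = 12.2
The minimum is 12.2 via R11–R34–R32–R23.

12.2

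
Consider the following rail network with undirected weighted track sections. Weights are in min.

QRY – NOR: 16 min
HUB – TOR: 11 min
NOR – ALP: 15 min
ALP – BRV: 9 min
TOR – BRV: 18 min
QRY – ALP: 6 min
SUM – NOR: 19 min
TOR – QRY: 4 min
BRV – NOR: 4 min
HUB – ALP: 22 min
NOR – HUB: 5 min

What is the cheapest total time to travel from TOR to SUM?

Enumerating some paths:
TOR → BRV → NOR → SUM: 18+4+19 = 41
TOR → QRY → NOR → SUM: 4+16+19 = 39
TOR → HUB → NOR → SUM: 11+5+19 = 35
TOR → QRY → ALP → BRV → NOR → SUM: 4+6+9+4+19 = 42
Cheapest is TOR → HUB → NOR → SUM at 35 min.

35 min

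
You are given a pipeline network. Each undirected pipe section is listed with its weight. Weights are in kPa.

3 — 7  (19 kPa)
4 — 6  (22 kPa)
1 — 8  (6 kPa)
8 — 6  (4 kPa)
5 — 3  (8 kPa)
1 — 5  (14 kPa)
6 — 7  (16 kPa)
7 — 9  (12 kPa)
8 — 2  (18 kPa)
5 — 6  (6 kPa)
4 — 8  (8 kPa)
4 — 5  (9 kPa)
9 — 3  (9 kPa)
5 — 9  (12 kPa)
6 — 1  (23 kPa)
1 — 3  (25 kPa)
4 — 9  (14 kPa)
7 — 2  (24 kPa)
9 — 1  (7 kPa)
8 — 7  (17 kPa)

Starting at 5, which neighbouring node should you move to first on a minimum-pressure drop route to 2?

Enumerating some paths:
5 - 4 - 8 - 2: 9+8+18 = 35
5 - 6 - 8 - 2: 6+4+18 = 28
5 - 1 - 8 - 2: 14+6+18 = 38
5 - 9 - 1 - 8 - 2: 12+7+6+18 = 43
Cheapest is 5 - 6 - 8 - 2 at 28 kPa.
So from 5 the first move is to 6.

6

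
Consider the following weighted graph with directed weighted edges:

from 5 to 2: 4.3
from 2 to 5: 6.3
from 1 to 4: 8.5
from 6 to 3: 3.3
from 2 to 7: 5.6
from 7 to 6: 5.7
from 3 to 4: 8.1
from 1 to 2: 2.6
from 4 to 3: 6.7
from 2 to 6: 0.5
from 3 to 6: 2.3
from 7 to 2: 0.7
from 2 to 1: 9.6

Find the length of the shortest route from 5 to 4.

Enumerating some paths:
5–2–6–3–4: 4.3+0.5+3.3+8.1 = 16.2
5–2–7–6–3–4: 4.3+5.6+5.7+3.3+8.1 = 27
5–2–1–4: 4.3+9.6+8.5 = 22.4
The minimum is 16.2 via 5–2–6–3–4.

16.2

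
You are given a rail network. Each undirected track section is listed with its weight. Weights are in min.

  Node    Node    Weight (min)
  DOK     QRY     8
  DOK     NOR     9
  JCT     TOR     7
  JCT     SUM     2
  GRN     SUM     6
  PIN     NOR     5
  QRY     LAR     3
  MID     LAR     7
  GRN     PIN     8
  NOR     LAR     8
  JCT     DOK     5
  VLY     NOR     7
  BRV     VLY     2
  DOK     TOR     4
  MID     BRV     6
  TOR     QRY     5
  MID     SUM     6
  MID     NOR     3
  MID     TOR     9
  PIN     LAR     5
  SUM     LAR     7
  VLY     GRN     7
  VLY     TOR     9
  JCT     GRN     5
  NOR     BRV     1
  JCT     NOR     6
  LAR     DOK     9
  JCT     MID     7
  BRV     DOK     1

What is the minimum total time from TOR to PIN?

11 min

Candidate routes:
TOR → DOK → BRV → NOR → PIN: 4+1+1+5 = 11
TOR → MID → NOR → PIN: 9+3+5 = 17
TOR → QRY → LAR → PIN: 5+3+5 = 13
TOR → VLY → BRV → NOR → PIN: 9+2+1+5 = 17
The minimum is 11 min via TOR → DOK → BRV → NOR → PIN.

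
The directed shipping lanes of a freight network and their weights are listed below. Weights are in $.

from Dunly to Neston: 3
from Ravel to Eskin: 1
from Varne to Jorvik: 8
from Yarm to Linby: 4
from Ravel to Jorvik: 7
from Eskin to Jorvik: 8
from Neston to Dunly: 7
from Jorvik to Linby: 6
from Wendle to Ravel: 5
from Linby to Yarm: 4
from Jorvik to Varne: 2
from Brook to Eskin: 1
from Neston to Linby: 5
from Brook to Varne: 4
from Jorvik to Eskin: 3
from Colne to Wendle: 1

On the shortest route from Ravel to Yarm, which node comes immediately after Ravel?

Candidate routes:
Ravel → Eskin → Jorvik → Linby → Yarm: 1+8+6+4 = 19
Ravel → Jorvik → Linby → Yarm: 7+6+4 = 17
Cheapest is Ravel → Jorvik → Linby → Yarm at $17.
So from Ravel the first move is to Jorvik.

Jorvik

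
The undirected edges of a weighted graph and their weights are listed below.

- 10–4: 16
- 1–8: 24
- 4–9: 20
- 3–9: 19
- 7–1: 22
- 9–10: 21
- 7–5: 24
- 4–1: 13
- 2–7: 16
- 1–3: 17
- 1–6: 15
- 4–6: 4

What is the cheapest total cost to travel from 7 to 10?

Compare a few routes:
7 - 1 - 6 - 4 - 10: 22+15+4+16 = 57
7 - 1 - 4 - 10: 22+13+16 = 51
7 - 1 - 4 - 9 - 10: 22+13+20+21 = 76
Cheapest is 7 - 1 - 4 - 10 at 51.

51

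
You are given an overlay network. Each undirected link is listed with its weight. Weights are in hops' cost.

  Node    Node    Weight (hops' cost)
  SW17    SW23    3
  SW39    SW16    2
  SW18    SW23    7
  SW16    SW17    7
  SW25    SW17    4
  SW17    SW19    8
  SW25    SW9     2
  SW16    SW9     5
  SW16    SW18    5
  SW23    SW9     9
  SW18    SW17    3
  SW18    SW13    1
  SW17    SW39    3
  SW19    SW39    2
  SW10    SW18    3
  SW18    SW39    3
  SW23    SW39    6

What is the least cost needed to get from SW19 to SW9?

Settle nodes by increasing distance from SW19:
SW19: 0
SW39: 2  (via SW19)
SW16: 4  (via SW39)
SW18: 5  (via SW39)
SW17: 5  (via SW39)
SW13: 6  (via SW18)
SW23: 8  (via SW39)
SW10: 8  (via SW18)
SW9: 9  (via SW16)
Shortest route: SW19–SW39–SW16–SW9 = 9 hops' cost.

9 hops' cost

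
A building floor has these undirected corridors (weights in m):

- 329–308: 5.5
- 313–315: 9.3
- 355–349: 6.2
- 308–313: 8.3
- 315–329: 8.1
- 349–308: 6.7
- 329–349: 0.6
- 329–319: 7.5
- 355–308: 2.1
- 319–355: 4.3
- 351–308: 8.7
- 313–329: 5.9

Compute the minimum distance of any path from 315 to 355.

14.9 m

Settle nodes by increasing distance from 315:
315: 0
329: 8.1  (via 315)
349: 8.7  (via 329)
313: 9.3  (via 315)
308: 13.6  (via 329)
355: 14.9  (via 349)
Shortest route: 315–329–349–355 = 14.9 m.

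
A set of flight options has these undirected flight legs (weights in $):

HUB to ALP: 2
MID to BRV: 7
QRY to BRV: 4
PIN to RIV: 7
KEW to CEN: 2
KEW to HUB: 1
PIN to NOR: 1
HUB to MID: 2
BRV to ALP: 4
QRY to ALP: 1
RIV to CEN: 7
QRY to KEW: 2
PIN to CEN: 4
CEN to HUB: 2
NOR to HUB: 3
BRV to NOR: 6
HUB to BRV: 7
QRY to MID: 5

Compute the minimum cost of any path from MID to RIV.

Candidate routes:
MID–HUB–NOR–PIN–RIV: 2+3+1+7 = 13
MID–HUB–KEW–CEN–RIV: 2+1+2+7 = 12
MID–HUB–CEN–RIV: 2+2+7 = 11
The minimum is $11 via MID–HUB–CEN–RIV.

$11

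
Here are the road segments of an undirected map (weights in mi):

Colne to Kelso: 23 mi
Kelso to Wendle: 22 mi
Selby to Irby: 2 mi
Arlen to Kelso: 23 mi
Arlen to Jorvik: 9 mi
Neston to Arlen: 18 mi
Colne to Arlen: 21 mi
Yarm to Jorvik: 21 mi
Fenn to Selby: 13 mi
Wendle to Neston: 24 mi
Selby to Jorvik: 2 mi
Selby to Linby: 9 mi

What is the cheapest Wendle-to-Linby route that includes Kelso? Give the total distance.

65 mi

Shortest Wendle→Kelso: Wendle → Kelso = 22
Shortest Kelso→Linby: Kelso → Arlen → Jorvik → Selby → Linby = 43
Total via Kelso: 22 + 43 = 65 mi.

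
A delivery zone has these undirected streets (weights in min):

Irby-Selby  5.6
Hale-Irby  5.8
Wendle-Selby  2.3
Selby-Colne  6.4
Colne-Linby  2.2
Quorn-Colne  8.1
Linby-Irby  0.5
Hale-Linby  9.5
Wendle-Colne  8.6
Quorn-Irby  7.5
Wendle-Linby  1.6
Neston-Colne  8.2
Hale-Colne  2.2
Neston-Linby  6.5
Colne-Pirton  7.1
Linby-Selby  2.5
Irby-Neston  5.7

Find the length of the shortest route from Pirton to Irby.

9.8 min

Running Dijkstra from Pirton:
Pirton: 0
Colne: 7.1  (via Pirton)
Hale: 9.3  (via Colne)
Linby: 9.3  (via Colne)
Irby: 9.8  (via Linby)
Shortest route: Pirton–Colne–Linby–Irby = 9.8 min.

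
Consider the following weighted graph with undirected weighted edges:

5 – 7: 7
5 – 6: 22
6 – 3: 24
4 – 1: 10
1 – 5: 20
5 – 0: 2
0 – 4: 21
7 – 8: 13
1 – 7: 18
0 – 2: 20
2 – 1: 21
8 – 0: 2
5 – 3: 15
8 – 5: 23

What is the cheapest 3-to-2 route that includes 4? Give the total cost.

69

Best 3 to 4: 3–5–0–4 costing 38
Shortest 4→2: 4–1–2 = 31
Total via 4: 38 + 31 = 69.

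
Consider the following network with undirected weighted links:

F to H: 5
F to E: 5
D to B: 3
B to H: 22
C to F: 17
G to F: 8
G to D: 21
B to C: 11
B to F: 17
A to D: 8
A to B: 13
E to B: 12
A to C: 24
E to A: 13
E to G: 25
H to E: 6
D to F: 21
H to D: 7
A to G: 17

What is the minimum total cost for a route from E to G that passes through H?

Best E to H: E–H costing 6
Shortest H→G: H–F–G = 13
Total via H: 6 + 13 = 19.

19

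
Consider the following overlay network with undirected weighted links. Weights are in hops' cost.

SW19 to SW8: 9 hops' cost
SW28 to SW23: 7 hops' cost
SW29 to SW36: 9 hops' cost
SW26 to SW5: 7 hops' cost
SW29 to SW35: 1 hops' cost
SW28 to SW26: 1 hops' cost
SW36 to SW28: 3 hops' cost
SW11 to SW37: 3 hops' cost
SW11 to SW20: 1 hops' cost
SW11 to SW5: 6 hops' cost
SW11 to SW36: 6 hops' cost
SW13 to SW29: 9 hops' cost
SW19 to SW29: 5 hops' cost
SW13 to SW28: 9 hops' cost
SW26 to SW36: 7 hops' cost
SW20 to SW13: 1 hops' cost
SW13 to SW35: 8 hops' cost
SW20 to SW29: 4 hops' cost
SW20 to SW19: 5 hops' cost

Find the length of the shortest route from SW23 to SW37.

19 hops' cost

Compare a few routes:
SW23 - SW28 - SW36 - SW11 - SW37: 7+3+6+3 = 19
SW23 - SW28 - SW13 - SW20 - SW11 - SW37: 7+9+1+1+3 = 21
The minimum is 19 hops' cost via SW23 - SW28 - SW36 - SW11 - SW37.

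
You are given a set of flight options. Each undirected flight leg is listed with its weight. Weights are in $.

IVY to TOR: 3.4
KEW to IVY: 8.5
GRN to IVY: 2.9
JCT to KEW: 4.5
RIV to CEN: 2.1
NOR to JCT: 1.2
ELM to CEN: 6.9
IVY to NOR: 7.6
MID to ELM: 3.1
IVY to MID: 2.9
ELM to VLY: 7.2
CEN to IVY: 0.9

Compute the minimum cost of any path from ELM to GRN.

Candidate routes:
ELM → CEN → IVY → GRN: 6.9+0.9+2.9 = 10.7
ELM → MID → IVY → GRN: 3.1+2.9+2.9 = 8.9
The minimum is $8.9 via ELM → MID → IVY → GRN.

$8.9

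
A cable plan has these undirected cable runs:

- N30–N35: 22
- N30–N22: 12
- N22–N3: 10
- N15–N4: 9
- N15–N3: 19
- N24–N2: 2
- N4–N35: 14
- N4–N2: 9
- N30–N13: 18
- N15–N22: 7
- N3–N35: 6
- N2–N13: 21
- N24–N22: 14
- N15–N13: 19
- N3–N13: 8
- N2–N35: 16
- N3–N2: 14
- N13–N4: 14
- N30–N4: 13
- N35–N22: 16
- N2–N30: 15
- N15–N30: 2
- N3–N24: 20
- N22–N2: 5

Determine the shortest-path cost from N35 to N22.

16

Enumerating some paths:
N35–N3–N2–N22: 6+14+5 = 25
N35–N4–N2–N22: 14+9+5 = 28
N35–N2–N22: 16+5 = 21
N35–N22: 16 = 16
The minimum is 16 via N35–N22.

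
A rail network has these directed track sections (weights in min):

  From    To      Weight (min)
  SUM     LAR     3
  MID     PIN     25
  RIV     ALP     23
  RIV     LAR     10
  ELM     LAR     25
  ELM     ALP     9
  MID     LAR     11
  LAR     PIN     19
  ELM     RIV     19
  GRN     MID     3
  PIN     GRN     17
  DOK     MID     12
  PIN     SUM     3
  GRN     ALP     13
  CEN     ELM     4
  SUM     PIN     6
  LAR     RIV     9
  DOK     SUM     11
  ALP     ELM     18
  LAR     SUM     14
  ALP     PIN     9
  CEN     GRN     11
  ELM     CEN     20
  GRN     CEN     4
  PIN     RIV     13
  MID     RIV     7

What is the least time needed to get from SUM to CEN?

Compare a few routes:
SUM - PIN - GRN - CEN: 6+17+4 = 27
SUM - LAR - PIN - GRN - CEN: 3+19+17+4 = 43
SUM - LAR - RIV - ALP - PIN - GRN - CEN: 3+9+23+9+17+4 = 65
Cheapest is SUM - PIN - GRN - CEN at 27 min.

27 min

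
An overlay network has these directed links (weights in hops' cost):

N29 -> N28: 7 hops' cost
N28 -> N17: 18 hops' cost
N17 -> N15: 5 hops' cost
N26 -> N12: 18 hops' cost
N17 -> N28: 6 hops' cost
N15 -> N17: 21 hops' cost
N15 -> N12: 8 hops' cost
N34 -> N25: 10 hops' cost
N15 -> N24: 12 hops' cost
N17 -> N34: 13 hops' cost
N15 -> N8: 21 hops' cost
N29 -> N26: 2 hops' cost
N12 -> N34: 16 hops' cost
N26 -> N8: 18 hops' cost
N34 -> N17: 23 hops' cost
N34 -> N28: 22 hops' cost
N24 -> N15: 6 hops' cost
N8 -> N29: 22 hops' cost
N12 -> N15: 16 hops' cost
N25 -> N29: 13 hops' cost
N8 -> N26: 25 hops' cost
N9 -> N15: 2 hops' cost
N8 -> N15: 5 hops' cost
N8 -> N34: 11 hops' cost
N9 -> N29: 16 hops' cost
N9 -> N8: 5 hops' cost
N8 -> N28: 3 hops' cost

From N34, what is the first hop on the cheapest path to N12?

Compare a few routes:
N34 → N25 → N29 → N26 → N8 → N15 → N12: 10+13+2+18+5+8 = 56
N34 → N28 → N17 → N15 → N12: 22+18+5+8 = 53
N34 → N25 → N29 → N26 → N12: 10+13+2+18 = 43
N34 → N17 → N15 → N12: 23+5+8 = 36
The minimum is 36 hops' cost via N34 → N17 → N15 → N12.
So from N34 the first move is to N17.

N17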